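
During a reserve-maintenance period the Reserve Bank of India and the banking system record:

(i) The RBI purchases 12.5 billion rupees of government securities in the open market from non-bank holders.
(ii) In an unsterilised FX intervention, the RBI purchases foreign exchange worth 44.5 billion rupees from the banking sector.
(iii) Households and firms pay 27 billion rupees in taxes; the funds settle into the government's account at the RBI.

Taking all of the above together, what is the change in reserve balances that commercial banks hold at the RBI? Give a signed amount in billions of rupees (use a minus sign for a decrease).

Asset purchase (from non-banks) 12.5 billion rupees: the RBI pays by crediting reserve accounts → +12.5B.
FX purchase 44.5 billion rupees: the RBI pays by crediting reserve accounts → +44.5B.
Government account inflow 27 billion rupees: funds move from bank reserves into the government account → −27B.
Net: 12.5 + 44.5 − 27 = +30 billion.

+30 billion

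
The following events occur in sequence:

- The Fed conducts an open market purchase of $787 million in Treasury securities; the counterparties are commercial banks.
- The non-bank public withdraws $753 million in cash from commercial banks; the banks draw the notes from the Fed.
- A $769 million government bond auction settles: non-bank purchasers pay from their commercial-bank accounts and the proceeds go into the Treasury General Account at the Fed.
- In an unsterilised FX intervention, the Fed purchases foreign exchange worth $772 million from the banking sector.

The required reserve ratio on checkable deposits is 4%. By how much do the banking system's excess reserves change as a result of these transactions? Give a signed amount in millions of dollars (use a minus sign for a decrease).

+$97.88 million

OMO purchase (from banks) $787 million: reserves +$787M, deposits 0.
Currency withdrawal $753 million: reserves −$753M, deposits −$753M.
Government account inflow $769 million: reserves −$769M, deposits −$769M.
FX purchase $772 million: reserves +$772M, deposits 0.
Totals: Δreserves = +$37M, Δdeposits = −$1522M.
Δrequired reserves = 4% × −$1522M = −$60.88M.
Δexcess reserves = Δreserves − Δrequired = +$37M − (−$60.88M) = +$97.88 million.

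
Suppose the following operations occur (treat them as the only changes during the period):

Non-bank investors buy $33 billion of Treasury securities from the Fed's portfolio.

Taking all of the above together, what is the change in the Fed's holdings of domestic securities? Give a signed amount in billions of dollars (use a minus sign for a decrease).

Asset sale (to non-banks) $33 billion: securities removed from the Fed's portfolio → −$33B.

-$33 billion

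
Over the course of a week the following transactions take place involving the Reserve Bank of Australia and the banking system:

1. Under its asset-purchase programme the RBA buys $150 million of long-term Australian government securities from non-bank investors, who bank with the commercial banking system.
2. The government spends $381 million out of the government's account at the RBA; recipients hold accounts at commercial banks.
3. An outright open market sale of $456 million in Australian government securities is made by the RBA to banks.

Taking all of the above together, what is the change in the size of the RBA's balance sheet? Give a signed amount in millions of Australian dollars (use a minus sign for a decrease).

Asset purchase (from non-banks) $150 million: an RBA asset is acquired → +$150M.
Government spending $381 million: only the composition of liabilities changes → 0.
OMO sale (to banks) $456 million: an RBA asset is shed → −$456M.
Net: 150 + 0 − 456 = -$306 million.

-$306 million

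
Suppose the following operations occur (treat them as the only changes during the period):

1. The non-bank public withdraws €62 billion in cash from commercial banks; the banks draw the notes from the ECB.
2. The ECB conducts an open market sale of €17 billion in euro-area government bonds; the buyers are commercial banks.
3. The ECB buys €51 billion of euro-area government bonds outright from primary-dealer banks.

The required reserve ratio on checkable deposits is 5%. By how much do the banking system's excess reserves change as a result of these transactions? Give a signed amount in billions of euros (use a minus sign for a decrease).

Currency withdrawal €62 billion: reserves −€62B, deposits −€62B.
OMO sale (to banks) €17 billion: reserves −€17B, deposits 0.
OMO purchase (from banks) €51 billion: reserves +€51B, deposits 0.
Totals: Δreserves = −€28B, Δdeposits = −€62B.
Δrequired reserves = 5% × −€62B = −€3.1B.
Δexcess reserves = Δreserves − Δrequired = −€28B − (−€3.1B) = -€24.9 billion.

-€24.9 billion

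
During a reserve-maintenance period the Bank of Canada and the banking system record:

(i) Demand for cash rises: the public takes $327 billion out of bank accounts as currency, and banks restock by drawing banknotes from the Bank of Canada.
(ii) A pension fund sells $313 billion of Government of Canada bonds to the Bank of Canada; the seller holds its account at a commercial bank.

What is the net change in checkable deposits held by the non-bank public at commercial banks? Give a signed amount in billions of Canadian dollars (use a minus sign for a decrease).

Bank of Canada balance sheet:
  Assets:      Securities +$313B
  Liabilities: Bank reserves −$14B, Currency in circulation +$327B
Commercial banking system:
  Assets:      Reserves at CB −$14B
  Liabilities: Checkable deposits −$14B
So the change in checkable deposits held by the non-bank public at commercial banks is -$14 billion.

-$14 billion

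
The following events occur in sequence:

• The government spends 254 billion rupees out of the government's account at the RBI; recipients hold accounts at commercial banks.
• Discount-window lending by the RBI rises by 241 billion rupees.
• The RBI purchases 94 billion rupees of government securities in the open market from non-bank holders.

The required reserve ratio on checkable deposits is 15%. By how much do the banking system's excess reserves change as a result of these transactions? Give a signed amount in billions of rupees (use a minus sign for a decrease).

+536.8 billion

Government spending 254 billion rupees: reserves +254B, deposits +254B.
Discount-window loan 241 billion rupees: reserves +241B, deposits 0.
Asset purchase (from non-banks) 94 billion rupees: reserves +94B, deposits +94B.
Totals: Δreserves = +589B, Δdeposits = +348B.
Δrequired reserves = 15% × +348B = +52.2B.
Δexcess reserves = Δreserves − Δrequired = +589B − (+52.2B) = +536.8 billion.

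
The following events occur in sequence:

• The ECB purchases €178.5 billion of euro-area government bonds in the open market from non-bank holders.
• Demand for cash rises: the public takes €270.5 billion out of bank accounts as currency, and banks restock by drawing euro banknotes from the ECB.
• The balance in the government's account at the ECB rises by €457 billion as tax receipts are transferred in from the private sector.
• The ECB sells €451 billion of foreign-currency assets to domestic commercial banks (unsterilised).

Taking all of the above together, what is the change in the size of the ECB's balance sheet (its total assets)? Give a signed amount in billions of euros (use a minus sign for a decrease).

ECB balance sheet:
  Assets:      Securities +€178.5B, Foreign assets −€451B
  Liabilities: Bank reserves −€1000B, Currency in circulation +€270.5B, Government deposits +€457B
Commercial banking system:
  Assets:      Reserves at CB −€1000B, Foreign assets +€451B
  Liabilities: Checkable deposits −€549B
Change in total ECB assets = -€272.5 billion.

-€272.5 billion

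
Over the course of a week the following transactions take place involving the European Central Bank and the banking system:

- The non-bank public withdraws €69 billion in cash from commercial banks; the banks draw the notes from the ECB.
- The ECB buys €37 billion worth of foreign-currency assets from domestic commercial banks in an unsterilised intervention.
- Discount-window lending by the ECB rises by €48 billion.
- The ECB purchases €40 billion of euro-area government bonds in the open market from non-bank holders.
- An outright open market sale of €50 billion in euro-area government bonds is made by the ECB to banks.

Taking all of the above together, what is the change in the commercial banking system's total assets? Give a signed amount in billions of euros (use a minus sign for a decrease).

+€19 billion

Currency withdrawal €69 billion: bank balance sheets shrink → −€69B.
FX purchase €37 billion: just an asset swap on bank balance sheets → 0.
Discount-window loan €48 billion: bank balance sheets expand → +€48B.
Asset purchase (from non-banks) €40 billion: bank balance sheets expand → +€40B.
OMO sale (to banks) €50 billion: just an asset swap on bank balance sheets → 0.
Net: −69 + 0 + 48 + 40 + 0 = +€19 billion.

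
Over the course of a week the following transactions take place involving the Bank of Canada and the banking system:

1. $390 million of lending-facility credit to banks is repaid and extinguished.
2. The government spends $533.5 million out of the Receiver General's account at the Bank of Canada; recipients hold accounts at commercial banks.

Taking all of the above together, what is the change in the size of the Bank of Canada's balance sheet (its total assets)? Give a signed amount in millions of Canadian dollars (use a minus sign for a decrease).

-$390 million

Discount-window repayment $390 million: a Bank of Canada asset is shed → −$390M.
Government spending $533.5 million: only the composition of liabilities changes → 0.
Net: −390 + 0 = -$390 million.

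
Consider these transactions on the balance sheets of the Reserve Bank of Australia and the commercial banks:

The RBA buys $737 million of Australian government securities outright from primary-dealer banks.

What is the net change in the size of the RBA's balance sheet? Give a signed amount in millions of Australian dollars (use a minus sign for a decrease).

+$737 million

RBA balance sheet:
  Assets:      Securities +$737M
  Liabilities: Bank reserves +$737M
Commercial banking system:
  Assets:      Reserves at CB +$737M, Securities −$737M
  Liabilities: no change
Change in total RBA assets = +$737 million.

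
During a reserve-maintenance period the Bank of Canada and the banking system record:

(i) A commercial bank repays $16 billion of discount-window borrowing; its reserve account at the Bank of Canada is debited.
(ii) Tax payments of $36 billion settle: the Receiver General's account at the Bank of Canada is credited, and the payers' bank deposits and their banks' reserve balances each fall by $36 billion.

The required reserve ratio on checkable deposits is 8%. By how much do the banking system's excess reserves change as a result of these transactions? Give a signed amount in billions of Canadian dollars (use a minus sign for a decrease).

Discount-window repayment $16 billion: reserves −$16B, deposits 0.
Government account inflow $36 billion: reserves −$36B, deposits −$36B.
Totals: Δreserves = −$52B, Δdeposits = −$36B.
Δrequired reserves = 8% × −$36B = −$2.88B.
Δexcess reserves = Δreserves − Δrequired = −$52B − (−$2.88B) = -$49.12 billion.

-$49.12 billion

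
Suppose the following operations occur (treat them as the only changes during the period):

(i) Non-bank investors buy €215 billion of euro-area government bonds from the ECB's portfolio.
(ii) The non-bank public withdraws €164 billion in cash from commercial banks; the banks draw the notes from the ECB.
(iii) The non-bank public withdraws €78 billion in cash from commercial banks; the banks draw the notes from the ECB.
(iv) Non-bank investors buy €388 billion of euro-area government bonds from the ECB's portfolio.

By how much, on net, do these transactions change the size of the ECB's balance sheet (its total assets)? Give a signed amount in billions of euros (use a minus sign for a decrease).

-€603 billion

ECB balance sheet:
  Assets:      Securities −€603B
  Liabilities: Bank reserves −€845B, Currency in circulation +€242B
Change in total ECB assets = -€603 billion.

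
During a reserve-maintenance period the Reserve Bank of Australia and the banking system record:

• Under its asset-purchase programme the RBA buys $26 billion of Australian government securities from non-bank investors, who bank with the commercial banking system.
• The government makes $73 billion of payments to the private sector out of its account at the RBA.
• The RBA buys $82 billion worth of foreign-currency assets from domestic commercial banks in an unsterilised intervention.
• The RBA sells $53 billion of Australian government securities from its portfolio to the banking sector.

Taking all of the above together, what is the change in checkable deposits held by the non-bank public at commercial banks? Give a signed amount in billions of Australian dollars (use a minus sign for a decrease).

+$99 billion

Asset purchase (from non-banks) $26 billion: non-bank counterparties' bank balances rise → +$26B.
Government spending $73 billion: non-bank counterparties' bank balances rise → +$73B.
FX purchase $82 billion: the counterparty is a bank, so public deposits are unchanged → 0.
OMO sale (to banks) $53 billion: the counterparty is a bank, so public deposits are unchanged → 0.
Net: 26 + 73 + 0 + 0 = +$99 billion.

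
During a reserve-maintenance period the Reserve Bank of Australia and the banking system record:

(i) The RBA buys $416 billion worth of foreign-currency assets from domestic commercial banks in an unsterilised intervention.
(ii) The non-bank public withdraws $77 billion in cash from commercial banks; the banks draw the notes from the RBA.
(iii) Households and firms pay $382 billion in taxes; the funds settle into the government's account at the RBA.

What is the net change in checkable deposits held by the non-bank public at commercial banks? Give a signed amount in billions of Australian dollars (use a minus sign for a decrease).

FX purchase $416 billion: the counterparty is a bank, so public deposits are unchanged → 0.
Currency withdrawal $77 billion: non-bank counterparties' bank balances fall → −$77B.
Government account inflow $382 billion: non-bank counterparties' bank balances fall → −$382B.
Net: 0 − 77 − 382 = -$459 billion.

-$459 billion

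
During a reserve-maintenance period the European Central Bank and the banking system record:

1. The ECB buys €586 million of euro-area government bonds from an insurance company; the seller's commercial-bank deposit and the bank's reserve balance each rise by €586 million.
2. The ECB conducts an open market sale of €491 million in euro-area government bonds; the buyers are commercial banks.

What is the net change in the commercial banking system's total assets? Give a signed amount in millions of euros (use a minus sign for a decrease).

ECB balance sheet:
  Assets:      Securities +€95M
  Liabilities: Bank reserves +€95M
Commercial banking system:
  Assets:      Reserves at CB +€95M, Securities +€491M
  Liabilities: Checkable deposits +€586M
Change in total bank assets = +€586 million.

+€586 million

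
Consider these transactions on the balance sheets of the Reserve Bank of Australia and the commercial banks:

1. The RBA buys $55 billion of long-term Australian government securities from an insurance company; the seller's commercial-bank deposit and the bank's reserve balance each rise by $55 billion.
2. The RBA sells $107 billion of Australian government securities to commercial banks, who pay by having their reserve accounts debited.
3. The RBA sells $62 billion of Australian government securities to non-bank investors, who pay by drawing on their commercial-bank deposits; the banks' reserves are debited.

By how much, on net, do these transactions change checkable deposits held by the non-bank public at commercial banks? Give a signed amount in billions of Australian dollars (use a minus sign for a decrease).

Asset purchase (from non-banks) $55 billion: non-bank counterparties' bank balances rise → +$55B.
OMO sale (to banks) $107 billion: the counterparty is a bank, so public deposits are unchanged → 0.
Asset sale (to non-banks) $62 billion: non-bank counterparties' bank balances fall → −$62B.
Net: 55 + 0 − 62 = -$7 billion.

-$7 billion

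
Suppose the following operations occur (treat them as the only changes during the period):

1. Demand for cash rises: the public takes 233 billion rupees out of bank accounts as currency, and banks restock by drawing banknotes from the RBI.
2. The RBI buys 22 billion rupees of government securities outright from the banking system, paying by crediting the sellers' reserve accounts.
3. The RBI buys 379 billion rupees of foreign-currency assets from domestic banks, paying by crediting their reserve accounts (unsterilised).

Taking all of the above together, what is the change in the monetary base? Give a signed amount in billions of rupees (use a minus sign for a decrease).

Currency withdrawal 233 billion rupees: just a shift between currency and reserves — both are base money → 0.
OMO purchase (from banks) 22 billion rupees: RBI balance sheet expands → +22B.
FX purchase 379 billion rupees: RBI balance sheet expands → +379B.
Net: 0 + 22 + 379 = +401 billion.

+401 billion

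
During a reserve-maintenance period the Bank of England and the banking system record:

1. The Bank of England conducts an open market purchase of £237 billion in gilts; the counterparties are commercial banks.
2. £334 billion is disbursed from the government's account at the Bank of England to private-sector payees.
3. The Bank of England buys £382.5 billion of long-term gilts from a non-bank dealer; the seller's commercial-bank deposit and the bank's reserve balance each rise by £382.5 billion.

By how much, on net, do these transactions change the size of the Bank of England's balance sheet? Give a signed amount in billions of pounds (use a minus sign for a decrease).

Bank of England balance sheet:
  Assets:      Securities +£619.5B
  Liabilities: Bank reserves +£953.5B, Government deposits −£334B
Change in total Bank of England assets = +£619.5 billion.

+£619.5 billion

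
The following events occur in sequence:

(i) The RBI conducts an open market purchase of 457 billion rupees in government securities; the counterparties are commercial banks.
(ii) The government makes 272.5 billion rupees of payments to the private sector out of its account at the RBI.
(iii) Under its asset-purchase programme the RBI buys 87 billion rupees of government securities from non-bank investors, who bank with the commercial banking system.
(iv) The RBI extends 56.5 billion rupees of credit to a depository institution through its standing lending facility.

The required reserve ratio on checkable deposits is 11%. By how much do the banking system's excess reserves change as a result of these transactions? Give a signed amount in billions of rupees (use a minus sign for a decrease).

+833.455 billion

OMO purchase (from banks) 457 billion rupees: reserves +457B, deposits 0.
Government spending 272.5 billion rupees: reserves +272.5B, deposits +272.5B.
Asset purchase (from non-banks) 87 billion rupees: reserves +87B, deposits +87B.
Discount-window loan 56.5 billion rupees: reserves +56.5B, deposits 0.
Totals: Δreserves = +873B, Δdeposits = +359.5B.
Δrequired reserves = 11% × +359.5B = +39.545B.
Δexcess reserves = Δreserves − Δrequired = +873B − (+39.545B) = +833.455 billion.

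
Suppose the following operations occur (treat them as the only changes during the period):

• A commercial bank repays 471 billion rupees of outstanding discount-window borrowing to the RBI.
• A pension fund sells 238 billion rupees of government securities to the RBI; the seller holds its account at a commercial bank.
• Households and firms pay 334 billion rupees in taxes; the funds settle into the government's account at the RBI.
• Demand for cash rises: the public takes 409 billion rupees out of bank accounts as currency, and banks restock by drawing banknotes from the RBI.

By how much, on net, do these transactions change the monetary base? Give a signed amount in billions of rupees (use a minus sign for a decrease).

RBI balance sheet:
  Assets:      Securities +238B, Loans to banks −471B
  Liabilities: Bank reserves −976B, Currency in circulation +409B, Government deposits +334B
Monetary base = currency + reserves: +409B + (−976B) = -567 billion.

-567 billion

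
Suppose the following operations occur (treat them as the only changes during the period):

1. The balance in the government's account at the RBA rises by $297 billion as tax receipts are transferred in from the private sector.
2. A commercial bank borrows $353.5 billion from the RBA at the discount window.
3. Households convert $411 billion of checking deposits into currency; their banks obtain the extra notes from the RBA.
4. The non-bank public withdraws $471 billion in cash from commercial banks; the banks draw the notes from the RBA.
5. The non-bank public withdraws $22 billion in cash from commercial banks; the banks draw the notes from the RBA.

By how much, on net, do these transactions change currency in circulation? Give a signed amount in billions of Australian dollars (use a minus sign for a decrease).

+$904 billion

Government account inflow $297 billion: no currency enters or leaves circulation → 0.
Discount-window loan $353.5 billion: no currency enters or leaves circulation → 0.
Currency withdrawal $411 billion: notes leave the central bank → +$411B.
Currency withdrawal $471 billion: notes leave the central bank → +$471B.
Currency withdrawal $22 billion: notes leave the central bank → +$22B.
Net: 0 + 0 + 411 + 471 + 22 = +$904 billion.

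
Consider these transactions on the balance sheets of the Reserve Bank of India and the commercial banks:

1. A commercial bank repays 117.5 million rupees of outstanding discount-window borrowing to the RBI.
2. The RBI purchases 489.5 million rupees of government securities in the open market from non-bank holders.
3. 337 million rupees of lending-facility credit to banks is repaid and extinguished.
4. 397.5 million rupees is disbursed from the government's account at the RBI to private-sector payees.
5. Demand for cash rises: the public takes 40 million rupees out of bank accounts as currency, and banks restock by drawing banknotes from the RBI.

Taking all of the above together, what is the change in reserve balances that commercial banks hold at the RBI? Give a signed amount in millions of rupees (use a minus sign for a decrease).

Discount-window repayment 117.5 million rupees: repayment is debited from reserves → −117.5M.
Asset purchase (from non-banks) 489.5 million rupees: the RBI pays by crediting reserve accounts → +489.5M.
Discount-window repayment 337 million rupees: repayment is debited from reserves → −337M.
Government spending 397.5 million rupees: government payments flow into bank reserve accounts → +397.5M.
Currency withdrawal 40 million rupees: banks swap reserves for currency → −40M.
Net: −117.5 + 489.5 − 337 + 397.5 − 40 = +392.5 million.

+392.5 million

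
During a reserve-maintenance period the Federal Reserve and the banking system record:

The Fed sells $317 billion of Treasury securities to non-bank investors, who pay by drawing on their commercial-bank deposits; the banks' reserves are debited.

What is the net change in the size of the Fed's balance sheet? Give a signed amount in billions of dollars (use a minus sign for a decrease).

-$317 billion

Asset sale (to non-banks) $317 billion: a Fed asset is shed → −$317B.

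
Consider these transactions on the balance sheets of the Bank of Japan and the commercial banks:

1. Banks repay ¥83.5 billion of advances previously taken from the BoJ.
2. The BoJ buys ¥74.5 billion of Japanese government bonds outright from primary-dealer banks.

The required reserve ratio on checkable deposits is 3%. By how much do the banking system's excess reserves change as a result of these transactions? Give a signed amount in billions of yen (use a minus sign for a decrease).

-¥9 billion

Discount-window repayment ¥83.5 billion: reserves −¥83.5B, deposits 0.
OMO purchase (from banks) ¥74.5 billion: reserves +¥74.5B, deposits 0.
Totals: Δreserves = −¥9B, Δdeposits = 0.
Δrequired reserves = 3% × 0 = 0.
Δexcess reserves = Δreserves − Δrequired = −¥9B − (0) = -¥9 billion.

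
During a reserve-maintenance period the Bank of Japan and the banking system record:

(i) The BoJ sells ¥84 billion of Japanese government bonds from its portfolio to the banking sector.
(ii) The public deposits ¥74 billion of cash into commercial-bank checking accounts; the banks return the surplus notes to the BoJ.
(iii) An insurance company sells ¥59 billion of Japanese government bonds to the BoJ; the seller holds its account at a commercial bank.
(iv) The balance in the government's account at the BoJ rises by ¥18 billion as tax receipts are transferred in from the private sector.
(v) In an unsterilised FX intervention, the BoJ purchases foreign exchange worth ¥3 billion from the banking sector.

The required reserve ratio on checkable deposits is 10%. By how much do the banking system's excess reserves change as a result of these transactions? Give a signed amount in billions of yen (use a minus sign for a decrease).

+¥22.5 billion

OMO sale (to banks) ¥84 billion: reserves −¥84B, deposits 0.
Currency deposit ¥74 billion: reserves +¥74B, deposits +¥74B.
Asset purchase (from non-banks) ¥59 billion: reserves +¥59B, deposits +¥59B.
Government account inflow ¥18 billion: reserves −¥18B, deposits −¥18B.
FX purchase ¥3 billion: reserves +¥3B, deposits 0.
Totals: Δreserves = +¥34B, Δdeposits = +¥115B.
Δrequired reserves = 10% × +¥115B = +¥11.5B.
Δexcess reserves = Δreserves − Δrequired = +¥34B − (+¥11.5B) = +¥22.5 billion.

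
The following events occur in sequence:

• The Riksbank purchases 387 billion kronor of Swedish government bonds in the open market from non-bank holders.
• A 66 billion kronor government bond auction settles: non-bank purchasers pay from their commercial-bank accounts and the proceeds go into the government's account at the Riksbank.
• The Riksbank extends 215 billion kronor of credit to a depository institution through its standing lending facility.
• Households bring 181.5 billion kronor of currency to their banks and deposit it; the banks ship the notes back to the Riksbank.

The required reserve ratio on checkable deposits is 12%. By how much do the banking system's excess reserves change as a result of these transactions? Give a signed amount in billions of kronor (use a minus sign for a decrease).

+657.2 billion

Asset purchase (from non-banks) 387 billion kronor: reserves +387B, deposits +387B.
Government account inflow 66 billion kronor: reserves −66B, deposits −66B.
Discount-window loan 215 billion kronor: reserves +215B, deposits 0.
Currency deposit 181.5 billion kronor: reserves +181.5B, deposits +181.5B.
Totals: Δreserves = +717.5B, Δdeposits = +502.5B.
Δrequired reserves = 12% × +502.5B = +60.3B.
Δexcess reserves = Δreserves − Δrequired = +717.5B − (+60.3B) = +657.2 billion.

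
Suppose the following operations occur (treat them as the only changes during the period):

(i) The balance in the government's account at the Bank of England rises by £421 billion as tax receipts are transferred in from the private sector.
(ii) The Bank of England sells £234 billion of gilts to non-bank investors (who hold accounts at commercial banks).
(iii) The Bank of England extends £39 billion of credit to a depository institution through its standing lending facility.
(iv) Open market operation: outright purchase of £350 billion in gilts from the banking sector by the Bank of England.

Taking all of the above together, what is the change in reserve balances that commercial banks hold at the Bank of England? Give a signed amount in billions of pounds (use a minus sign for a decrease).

-£266 billion

Government account inflow £421 billion: funds move from bank reserves into the government account → −£421B.
Asset sale (to non-banks) £234 billion: the non-bank buyers' banks settle from reserves → −£234B.
Discount-window loan £39 billion: the loan is credited to the bank's reserve account → +£39B.
OMO purchase (from banks) £350 billion: the Bank of England pays by crediting reserve accounts → +£350B.
Net: −421 − 234 + 39 + 350 = -£266 billion.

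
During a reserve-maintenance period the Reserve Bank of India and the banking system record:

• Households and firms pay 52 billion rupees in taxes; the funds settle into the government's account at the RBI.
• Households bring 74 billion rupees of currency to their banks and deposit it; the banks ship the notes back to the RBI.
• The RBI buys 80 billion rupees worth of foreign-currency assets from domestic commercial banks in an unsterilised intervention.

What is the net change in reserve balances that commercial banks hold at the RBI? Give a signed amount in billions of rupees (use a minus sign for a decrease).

RBI balance sheet:
  Assets:      Foreign assets +80B
  Liabilities: Bank reserves +102B, Currency in circulation −74B, Government deposits +52B
Commercial banking system:
  Assets:      Reserves at CB +102B, Foreign assets −80B
  Liabilities: Checkable deposits +22B
So the change in reserve balances that commercial banks hold at the RBI is +102 billion.

+102 billion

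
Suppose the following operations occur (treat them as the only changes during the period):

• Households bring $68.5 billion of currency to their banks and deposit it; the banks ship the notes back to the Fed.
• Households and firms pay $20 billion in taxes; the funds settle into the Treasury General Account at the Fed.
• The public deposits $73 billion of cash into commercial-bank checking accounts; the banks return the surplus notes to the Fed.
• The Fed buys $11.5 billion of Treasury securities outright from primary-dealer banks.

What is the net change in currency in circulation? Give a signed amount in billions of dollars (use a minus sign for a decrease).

Currency deposit $68.5 billion: notes return to the central bank → −$68.5B.
Government account inflow $20 billion: no currency enters or leaves circulation → 0.
Currency deposit $73 billion: notes return to the central bank → −$73B.
OMO purchase (from banks) $11.5 billion: no currency enters or leaves circulation → 0.
Net: −68.5 + 0 − 73 + 0 = -$141.5 billion.

-$141.5 billion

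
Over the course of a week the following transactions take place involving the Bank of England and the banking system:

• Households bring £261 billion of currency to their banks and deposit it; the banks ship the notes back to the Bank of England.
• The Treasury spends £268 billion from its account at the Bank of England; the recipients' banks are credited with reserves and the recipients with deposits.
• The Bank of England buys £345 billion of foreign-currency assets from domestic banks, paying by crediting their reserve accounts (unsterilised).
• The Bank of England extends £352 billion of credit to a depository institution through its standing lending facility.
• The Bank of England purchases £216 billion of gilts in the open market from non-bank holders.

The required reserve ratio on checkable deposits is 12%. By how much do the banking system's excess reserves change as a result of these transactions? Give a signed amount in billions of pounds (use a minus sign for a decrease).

Currency deposit £261 billion: reserves +£261B, deposits +£261B.
Government spending £268 billion: reserves +£268B, deposits +£268B.
FX purchase £345 billion: reserves +£345B, deposits 0.
Discount-window loan £352 billion: reserves +£352B, deposits 0.
Asset purchase (from non-banks) £216 billion: reserves +£216B, deposits +£216B.
Totals: Δreserves = +£1442B, Δdeposits = +£745B.
Δrequired reserves = 12% × +£745B = +£89.4B.
Δexcess reserves = Δreserves − Δrequired = +£1442B − (+£89.4B) = +£1352.6 billion.

+£1352.6 billion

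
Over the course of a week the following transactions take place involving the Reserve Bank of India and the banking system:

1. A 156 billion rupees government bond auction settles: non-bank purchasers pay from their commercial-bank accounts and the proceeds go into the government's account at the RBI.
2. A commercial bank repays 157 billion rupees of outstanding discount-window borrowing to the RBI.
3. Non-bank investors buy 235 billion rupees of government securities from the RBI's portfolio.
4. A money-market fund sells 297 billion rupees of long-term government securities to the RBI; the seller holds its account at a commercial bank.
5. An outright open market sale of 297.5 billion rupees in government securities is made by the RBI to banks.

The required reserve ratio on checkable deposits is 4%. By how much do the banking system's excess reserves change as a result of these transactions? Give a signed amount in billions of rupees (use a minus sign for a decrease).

Government account inflow 156 billion rupees: reserves −156B, deposits −156B.
Discount-window repayment 157 billion rupees: reserves −157B, deposits 0.
Asset sale (to non-banks) 235 billion rupees: reserves −235B, deposits −235B.
Asset purchase (from non-banks) 297 billion rupees: reserves +297B, deposits +297B.
OMO sale (to banks) 297.5 billion rupees: reserves −297.5B, deposits 0.
Totals: Δreserves = −548.5B, Δdeposits = −94B.
Δrequired reserves = 4% × −94B = −3.76B.
Δexcess reserves = Δreserves − Δrequired = −548.5B − (−3.76B) = -544.74 billion.

-544.74 billion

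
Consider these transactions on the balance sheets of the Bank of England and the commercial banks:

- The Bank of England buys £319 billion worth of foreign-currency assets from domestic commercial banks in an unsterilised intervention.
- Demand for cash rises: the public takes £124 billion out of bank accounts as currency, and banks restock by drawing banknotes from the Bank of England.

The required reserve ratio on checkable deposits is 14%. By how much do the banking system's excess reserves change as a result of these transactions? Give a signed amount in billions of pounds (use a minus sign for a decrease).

+£212.36 billion

FX purchase £319 billion: reserves +£319B, deposits 0.
Currency withdrawal £124 billion: reserves −£124B, deposits −£124B.
Totals: Δreserves = +£195B, Δdeposits = −£124B.
Δrequired reserves = 14% × −£124B = −£17.36B.
Δexcess reserves = Δreserves − Δrequired = +£195B − (−£17.36B) = +£212.36 billion.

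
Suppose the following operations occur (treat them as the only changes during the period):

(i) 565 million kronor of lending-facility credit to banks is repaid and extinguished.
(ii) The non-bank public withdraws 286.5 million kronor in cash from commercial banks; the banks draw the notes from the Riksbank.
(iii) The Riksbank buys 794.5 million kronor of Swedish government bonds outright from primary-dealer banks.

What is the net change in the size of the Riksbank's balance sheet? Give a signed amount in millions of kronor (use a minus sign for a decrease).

Discount-window repayment 565 million kronor: a Riksbank asset is shed → −565M.
Currency withdrawal 286.5 million kronor: only the composition of liabilities changes → 0.
OMO purchase (from banks) 794.5 million kronor: a Riksbank asset is acquired → +794.5M.
Net: −565 + 0 + 794.5 = +229.5 million.

+229.5 million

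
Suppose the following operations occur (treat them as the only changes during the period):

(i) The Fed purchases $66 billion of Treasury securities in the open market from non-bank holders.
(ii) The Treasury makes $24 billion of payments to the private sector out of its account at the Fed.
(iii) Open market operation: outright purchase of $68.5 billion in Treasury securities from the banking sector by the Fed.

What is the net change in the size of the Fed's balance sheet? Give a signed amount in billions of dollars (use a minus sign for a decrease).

+$134.5 billion

Asset purchase (from non-banks) $66 billion: a Fed asset is acquired → +$66B.
Government spending $24 billion: only the composition of liabilities changes → 0.
OMO purchase (from banks) $68.5 billion: a Fed asset is acquired → +$68.5B.
Net: 66 + 0 + 68.5 = +$134.5 billion.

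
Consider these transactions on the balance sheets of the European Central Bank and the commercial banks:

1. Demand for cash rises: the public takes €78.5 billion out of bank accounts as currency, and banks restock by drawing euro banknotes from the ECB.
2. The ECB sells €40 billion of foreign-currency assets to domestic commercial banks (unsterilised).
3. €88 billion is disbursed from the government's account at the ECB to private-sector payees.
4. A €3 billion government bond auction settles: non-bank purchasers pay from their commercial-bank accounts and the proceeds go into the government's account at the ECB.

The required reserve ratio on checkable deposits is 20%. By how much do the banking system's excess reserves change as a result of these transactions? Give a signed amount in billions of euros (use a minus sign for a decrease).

Currency withdrawal €78.5 billion: reserves −€78.5B, deposits −€78.5B.
FX sale €40 billion: reserves −€40B, deposits 0.
Government spending €88 billion: reserves +€88B, deposits +€88B.
Government account inflow €3 billion: reserves −€3B, deposits −€3B.
Totals: Δreserves = −€33.5B, Δdeposits = +€6.5B.
Δrequired reserves = 20% × +€6.5B = +€1.3B.
Δexcess reserves = Δreserves − Δrequired = −€33.5B − (+€1.3B) = -€34.8 billion.

-€34.8 billion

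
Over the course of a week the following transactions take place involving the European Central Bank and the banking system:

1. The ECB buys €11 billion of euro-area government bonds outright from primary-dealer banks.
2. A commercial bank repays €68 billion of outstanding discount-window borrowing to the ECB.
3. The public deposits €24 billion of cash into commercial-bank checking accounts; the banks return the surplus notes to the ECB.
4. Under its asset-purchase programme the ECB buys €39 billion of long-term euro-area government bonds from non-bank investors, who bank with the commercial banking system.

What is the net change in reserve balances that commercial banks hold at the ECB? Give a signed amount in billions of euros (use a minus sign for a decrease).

OMO purchase (from banks) €11 billion: the ECB pays by crediting reserve accounts → +€11B.
Discount-window repayment €68 billion: repayment is debited from reserves → −€68B.
Currency deposit €24 billion: returned notes are swapped for reserve credit → +€24B.
Asset purchase (from non-banks) €39 billion: the ECB pays by crediting reserve accounts → +€39B.
Net: 11 − 68 + 24 + 39 = +€6 billion.

+€6 billion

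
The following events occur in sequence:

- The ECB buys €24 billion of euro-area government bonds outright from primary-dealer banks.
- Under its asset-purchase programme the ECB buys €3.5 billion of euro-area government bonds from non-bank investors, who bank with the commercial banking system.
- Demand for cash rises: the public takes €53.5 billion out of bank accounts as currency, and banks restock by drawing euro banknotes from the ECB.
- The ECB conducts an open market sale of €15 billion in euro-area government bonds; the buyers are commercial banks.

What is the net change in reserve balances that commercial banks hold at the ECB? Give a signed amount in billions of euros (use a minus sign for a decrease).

OMO purchase (from banks) €24 billion: the ECB pays by crediting reserve accounts → +€24B.
Asset purchase (from non-banks) €3.5 billion: the ECB pays by crediting reserve accounts → +€3.5B.
Currency withdrawal €53.5 billion: banks swap reserves for currency → −€53.5B.
OMO sale (to banks) €15 billion: the buying banks pay out of their reserve balances → −€15B.
Net: 24 + 3.5 − 53.5 − 15 = -€41 billion.

-€41 billion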